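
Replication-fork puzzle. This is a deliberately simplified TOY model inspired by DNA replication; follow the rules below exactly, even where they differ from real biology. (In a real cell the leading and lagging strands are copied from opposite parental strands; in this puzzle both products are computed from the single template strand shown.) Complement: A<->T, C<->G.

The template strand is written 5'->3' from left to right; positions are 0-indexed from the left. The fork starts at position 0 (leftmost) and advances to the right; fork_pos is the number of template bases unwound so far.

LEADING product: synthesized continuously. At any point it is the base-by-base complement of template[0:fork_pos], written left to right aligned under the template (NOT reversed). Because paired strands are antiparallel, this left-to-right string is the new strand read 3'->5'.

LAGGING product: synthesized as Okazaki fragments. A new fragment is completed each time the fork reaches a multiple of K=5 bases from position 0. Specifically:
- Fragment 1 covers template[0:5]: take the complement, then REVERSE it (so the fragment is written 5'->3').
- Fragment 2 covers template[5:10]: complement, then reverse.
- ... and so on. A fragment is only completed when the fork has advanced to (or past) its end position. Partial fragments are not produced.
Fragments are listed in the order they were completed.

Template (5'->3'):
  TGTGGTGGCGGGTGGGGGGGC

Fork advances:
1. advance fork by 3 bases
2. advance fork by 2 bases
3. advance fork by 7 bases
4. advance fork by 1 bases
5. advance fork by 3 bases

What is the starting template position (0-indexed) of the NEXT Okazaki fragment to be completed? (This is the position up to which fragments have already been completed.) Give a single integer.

Step 1: advance 3 -> fork_pos = 0 + 3 = 3. Next multiple of 5 is 5 (not reached); still 0 fragment(s).
Step 2: advance 2 -> fork_pos = 3 + 2 = 5. Reached multiple(s) of 5: 5 -> fragment 1 completed (1 total).
Step 3: advance 7 -> fork_pos = 5 + 7 = 12. Reached multiple(s) of 5: 10 -> fragment 2 completed (2 total).
Step 4: advance 1 -> fork_pos = 12 + 1 = 13. Next multiple of 5 is 15 (not reached); still 2 fragment(s).
Step 5: advance 3 -> fork_pos = 13 + 3 = 16. Reached multiple(s) of 5: 15 -> fragment 3 completed (3 total).
3 fragment(s) completed, covering template[0:15] (3 x 5 = 15). The next fragment, fragment 4, covers template[15:20], so it starts at position 15.

Answer: 15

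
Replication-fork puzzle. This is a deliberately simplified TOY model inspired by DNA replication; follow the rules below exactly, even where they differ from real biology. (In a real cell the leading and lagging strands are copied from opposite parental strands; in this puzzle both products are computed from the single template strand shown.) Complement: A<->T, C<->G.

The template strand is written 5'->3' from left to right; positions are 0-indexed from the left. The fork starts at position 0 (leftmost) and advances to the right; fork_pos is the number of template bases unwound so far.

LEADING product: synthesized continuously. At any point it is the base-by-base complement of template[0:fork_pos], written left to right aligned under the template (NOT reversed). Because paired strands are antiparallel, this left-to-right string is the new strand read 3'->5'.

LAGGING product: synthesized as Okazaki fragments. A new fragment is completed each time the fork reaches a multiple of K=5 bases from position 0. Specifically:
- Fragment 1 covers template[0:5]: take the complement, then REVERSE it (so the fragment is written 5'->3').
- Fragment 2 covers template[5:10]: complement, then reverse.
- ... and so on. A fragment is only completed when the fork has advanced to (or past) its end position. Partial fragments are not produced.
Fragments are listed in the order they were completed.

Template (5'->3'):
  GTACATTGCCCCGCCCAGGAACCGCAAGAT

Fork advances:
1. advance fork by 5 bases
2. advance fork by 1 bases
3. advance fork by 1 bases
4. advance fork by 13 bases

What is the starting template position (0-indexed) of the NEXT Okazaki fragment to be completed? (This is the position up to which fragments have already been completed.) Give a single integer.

Answer: 20

Derivation:
Step 1: advance 5 -> fork_pos = 0 + 5 = 5. Reached multiple(s) of 5: 5 -> fragment 1 completed (1 total).
Step 2: advance 1 -> fork_pos = 5 + 1 = 6. Next multiple of 5 is 10 (not reached); still 1 fragment(s).
Step 3: advance 1 -> fork_pos = 6 + 1 = 7. Next multiple of 5 is 10 (not reached); still 1 fragment(s).
Step 4: advance 13 -> fork_pos = 7 + 13 = 20. Reached multiple(s) of 5: 10, 15, 20 -> fragments 2-4 completed (4 total).
4 fragment(s) completed, covering template[0:20] (4 x 5 = 20). The next fragment, fragment 5, covers template[20:25], so it starts at position 20.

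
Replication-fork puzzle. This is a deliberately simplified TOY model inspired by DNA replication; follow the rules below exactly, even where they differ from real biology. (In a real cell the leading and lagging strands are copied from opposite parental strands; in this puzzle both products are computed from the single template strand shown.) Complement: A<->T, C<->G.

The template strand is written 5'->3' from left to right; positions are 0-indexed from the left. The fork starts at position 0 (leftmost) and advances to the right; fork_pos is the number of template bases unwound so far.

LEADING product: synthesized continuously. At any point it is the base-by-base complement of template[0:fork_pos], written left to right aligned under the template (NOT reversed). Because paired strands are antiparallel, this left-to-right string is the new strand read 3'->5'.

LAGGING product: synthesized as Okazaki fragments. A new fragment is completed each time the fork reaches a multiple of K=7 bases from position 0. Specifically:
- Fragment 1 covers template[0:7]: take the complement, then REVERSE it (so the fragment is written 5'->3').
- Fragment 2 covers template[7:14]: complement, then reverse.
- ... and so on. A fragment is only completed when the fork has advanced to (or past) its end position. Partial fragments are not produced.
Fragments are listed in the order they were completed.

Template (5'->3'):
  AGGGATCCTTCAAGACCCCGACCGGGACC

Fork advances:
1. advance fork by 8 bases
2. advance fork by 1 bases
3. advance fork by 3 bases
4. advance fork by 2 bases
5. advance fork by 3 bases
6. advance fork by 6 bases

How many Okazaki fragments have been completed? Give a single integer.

Step 1: advance 8 -> fork_pos = 0 + 8 = 8. Reached multiple(s) of 7: 7 -> fragment 1 completed (1 total).
Step 2: advance 1 -> fork_pos = 8 + 1 = 9. Next multiple of 7 is 14 (not reached); still 1 fragment(s).
Step 3: advance 3 -> fork_pos = 9 + 3 = 12. Next multiple of 7 is 14 (not reached); still 1 fragment(s).
Step 4: advance 2 -> fork_pos = 12 + 2 = 14. Reached multiple(s) of 7: 14 -> fragment 2 completed (2 total).
Step 5: advance 3 -> fork_pos = 14 + 3 = 17. Next multiple of 7 is 21 (not reached); still 2 fragment(s).
Step 6: advance 6 -> fork_pos = 17 + 6 = 23. Reached multiple(s) of 7: 21 -> fragment 3 completed (3 total).
Check: final fork_pos = 23; the multiples of 7 that are <= 23 are 7..21 -> 23 // 7 = 3 completed fragment(s).

Answer: 3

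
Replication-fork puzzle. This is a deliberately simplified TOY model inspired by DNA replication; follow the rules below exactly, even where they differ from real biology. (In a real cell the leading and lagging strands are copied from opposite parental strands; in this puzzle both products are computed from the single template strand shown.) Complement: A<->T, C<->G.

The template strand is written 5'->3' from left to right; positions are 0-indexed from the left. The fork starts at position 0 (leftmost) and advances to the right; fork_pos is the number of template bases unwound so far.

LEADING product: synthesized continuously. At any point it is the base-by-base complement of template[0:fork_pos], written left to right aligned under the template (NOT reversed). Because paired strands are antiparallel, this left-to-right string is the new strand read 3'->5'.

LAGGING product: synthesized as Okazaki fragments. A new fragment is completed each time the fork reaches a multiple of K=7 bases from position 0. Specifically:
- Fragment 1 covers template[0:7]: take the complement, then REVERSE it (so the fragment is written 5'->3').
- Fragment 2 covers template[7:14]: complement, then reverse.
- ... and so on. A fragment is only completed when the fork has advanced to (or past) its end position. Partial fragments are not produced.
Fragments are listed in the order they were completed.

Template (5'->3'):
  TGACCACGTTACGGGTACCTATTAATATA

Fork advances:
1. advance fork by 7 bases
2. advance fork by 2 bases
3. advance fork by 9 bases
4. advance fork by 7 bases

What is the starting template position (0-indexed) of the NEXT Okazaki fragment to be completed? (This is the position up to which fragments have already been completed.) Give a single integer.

Answer: 21

Derivation:
Step 1: advance 7 -> fork_pos = 0 + 7 = 7. Reached multiple(s) of 7: 7 -> fragment 1 completed (1 total).
Step 2: advance 2 -> fork_pos = 7 + 2 = 9. Next multiple of 7 is 14 (not reached); still 1 fragment(s).
Step 3: advance 9 -> fork_pos = 9 + 9 = 18. Reached multiple(s) of 7: 14 -> fragment 2 completed (2 total).
Step 4: advance 7 -> fork_pos = 18 + 7 = 25. Reached multiple(s) of 7: 21 -> fragment 3 completed (3 total).
3 fragment(s) completed, covering template[0:21] (3 x 7 = 21). The next fragment, fragment 4, covers template[21:28], so it starts at position 21.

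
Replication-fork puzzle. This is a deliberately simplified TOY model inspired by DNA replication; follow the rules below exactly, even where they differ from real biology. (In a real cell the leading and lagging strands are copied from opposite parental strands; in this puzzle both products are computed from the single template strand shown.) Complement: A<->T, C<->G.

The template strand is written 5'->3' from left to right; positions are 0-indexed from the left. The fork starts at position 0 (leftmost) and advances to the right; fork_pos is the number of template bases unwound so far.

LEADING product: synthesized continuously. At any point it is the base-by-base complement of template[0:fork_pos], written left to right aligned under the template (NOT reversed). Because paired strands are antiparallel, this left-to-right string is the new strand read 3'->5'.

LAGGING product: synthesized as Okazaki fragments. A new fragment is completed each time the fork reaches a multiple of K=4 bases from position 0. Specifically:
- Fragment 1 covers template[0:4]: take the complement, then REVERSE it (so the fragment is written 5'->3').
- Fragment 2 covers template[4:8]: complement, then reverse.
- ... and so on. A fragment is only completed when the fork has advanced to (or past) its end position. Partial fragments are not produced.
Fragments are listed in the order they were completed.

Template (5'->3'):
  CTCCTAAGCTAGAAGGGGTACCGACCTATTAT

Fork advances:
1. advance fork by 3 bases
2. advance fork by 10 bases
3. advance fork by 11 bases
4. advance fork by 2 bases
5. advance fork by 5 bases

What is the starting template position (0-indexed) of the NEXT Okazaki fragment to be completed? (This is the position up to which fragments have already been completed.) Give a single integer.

Answer: 28

Derivation:
Step 1: advance 3 -> fork_pos = 0 + 3 = 3. Next multiple of 4 is 4 (not reached); still 0 fragment(s).
Step 2: advance 10 -> fork_pos = 3 + 10 = 13. Reached multiple(s) of 4: 4, 8, 12 -> fragments 1-3 completed (3 total).
Step 3: advance 11 -> fork_pos = 13 + 11 = 24. Reached multiple(s) of 4: 16, 20, 24 -> fragments 4-6 completed (6 total).
Step 4: advance 2 -> fork_pos = 24 + 2 = 26. Next multiple of 4 is 28 (not reached); still 6 fragment(s).
Step 5: advance 5 -> fork_pos = 26 + 5 = 31. Reached multiple(s) of 4: 28 -> fragment 7 completed (7 total).
7 fragment(s) completed, covering template[0:28] (7 x 4 = 28). The next fragment, fragment 8, covers template[28:32], so it starts at position 28.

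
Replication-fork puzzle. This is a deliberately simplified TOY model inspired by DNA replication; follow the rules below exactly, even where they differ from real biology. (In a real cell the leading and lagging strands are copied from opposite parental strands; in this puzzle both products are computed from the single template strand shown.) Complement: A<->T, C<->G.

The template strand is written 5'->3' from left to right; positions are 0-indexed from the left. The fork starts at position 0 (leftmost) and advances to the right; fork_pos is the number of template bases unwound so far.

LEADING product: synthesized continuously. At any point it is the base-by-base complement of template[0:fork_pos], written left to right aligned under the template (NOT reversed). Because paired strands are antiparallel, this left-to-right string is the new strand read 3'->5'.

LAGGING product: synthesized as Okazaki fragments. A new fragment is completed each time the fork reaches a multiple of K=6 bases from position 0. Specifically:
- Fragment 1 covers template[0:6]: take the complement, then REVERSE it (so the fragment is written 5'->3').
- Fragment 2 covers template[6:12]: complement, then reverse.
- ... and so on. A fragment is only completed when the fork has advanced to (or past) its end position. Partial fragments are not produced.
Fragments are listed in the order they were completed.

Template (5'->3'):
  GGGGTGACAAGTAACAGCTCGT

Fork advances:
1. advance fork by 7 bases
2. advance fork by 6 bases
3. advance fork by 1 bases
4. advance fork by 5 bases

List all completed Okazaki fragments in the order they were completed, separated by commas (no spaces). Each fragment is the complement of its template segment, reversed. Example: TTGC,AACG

Answer: CACCCC,ACTTGT,GCTGTT

Derivation:
Step 1: advance 7 -> fork_pos = 0 + 7 = 7. Reached multiple(s) of 6: 6 -> fragment 1 completed (1 total).
Step 2: advance 6 -> fork_pos = 7 + 6 = 13. Reached multiple(s) of 6: 12 -> fragment 2 completed (2 total).
Step 3: advance 1 -> fork_pos = 13 + 1 = 14. Next multiple of 6 is 18 (not reached); still 2 fragment(s).
Step 4: advance 5 -> fork_pos = 14 + 5 = 19. Reached multiple(s) of 6: 18 -> fragment 3 completed (3 total).
Final fork_pos = 19, so 3 fragment(s) are complete. Build each: template segment -> complement -> reverse.
Fragment 1: template[0:6] = GGGGTG -> complement CCCCAC -> reversed CACCCC
Fragment 2: template[6:12] = ACAAGT -> complement TGTTCA -> reversed ACTTGT
Fragment 3: template[12:18] = AACAGC -> complement TTGTCG -> reversed GCTGTT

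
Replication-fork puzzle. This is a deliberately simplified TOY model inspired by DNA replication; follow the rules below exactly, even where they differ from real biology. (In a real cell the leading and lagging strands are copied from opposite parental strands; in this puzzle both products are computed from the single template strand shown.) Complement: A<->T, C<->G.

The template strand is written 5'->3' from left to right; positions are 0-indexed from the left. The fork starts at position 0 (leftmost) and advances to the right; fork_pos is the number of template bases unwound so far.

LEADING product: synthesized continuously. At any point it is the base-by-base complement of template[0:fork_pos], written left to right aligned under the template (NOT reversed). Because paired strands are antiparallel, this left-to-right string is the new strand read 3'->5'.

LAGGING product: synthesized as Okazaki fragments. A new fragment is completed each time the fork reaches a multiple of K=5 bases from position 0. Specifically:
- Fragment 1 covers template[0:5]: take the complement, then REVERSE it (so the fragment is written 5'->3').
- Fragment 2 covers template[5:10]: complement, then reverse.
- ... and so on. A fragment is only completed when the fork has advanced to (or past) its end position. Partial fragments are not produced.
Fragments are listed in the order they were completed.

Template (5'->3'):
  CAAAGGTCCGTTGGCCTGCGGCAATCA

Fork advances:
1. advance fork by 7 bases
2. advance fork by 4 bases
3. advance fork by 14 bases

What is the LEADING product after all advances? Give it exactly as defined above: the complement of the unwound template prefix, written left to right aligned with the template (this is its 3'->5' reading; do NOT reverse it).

Answer: GTTTCCAGGCAACCGGACGCCGTTA

Derivation:
Step 1: advance 7 -> fork_pos = 0 + 7 = 7.
Step 2: advance 4 -> fork_pos = 7 + 4 = 11.
Step 3: advance 14 -> fork_pos = 11 + 14 = 25.
Unwound prefix: template[0:25] = CAAAGGTCCGTTGGCCTGCGGCAAT
Complement it base by base (A<->T, C<->G), keeping left-to-right order:
  [0:5] CAAAG -> GTTTC
  [5:10] GTCCG -> CAGGC
  [10:15] TTGGC -> AACCG
  [15:20] CTGCG -> GACGC
  [20:25] GCAAT -> CGTTA
Concatenate: GTTTCCAGGCAACCGGACGCCGTTA (length 25; written aligned with the template, i.e. 3'->5').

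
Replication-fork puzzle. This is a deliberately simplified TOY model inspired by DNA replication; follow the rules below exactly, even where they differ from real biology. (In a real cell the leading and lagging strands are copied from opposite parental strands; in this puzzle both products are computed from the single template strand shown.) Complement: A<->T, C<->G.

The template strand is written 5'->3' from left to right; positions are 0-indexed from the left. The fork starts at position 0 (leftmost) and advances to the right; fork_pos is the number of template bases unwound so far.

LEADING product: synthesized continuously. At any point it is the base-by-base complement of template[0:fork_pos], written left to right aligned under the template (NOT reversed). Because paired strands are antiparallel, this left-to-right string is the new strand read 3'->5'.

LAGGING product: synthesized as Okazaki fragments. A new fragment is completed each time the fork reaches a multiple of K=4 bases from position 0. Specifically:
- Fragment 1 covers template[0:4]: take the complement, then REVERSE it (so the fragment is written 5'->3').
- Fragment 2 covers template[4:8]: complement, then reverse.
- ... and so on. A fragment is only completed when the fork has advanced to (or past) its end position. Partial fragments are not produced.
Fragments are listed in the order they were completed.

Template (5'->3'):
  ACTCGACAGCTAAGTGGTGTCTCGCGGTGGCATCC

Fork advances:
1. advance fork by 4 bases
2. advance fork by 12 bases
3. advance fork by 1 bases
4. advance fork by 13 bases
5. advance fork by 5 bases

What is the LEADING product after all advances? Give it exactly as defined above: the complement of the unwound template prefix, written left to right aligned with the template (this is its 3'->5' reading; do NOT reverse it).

Step 1: advance 4 -> fork_pos = 0 + 4 = 4.
Step 2: advance 12 -> fork_pos = 4 + 12 = 16.
Step 3: advance 1 -> fork_pos = 16 + 1 = 17.
Step 4: advance 13 -> fork_pos = 17 + 13 = 30.
Step 5: advance 5 -> fork_pos = 30 + 5 = 35.
Unwound prefix: template[0:35] = ACTCGACAGCTAAGTGGTGTCTCGCGGTGGCATCC
Complement it base by base (A<->T, C<->G), keeping left-to-right order:
  [0:5] ACTCG -> TGAGC
  [5:10] ACAGC -> TGTCG
  [10:15] TAAGT -> ATTCA
  [15:20] GGTGT -> CCACA
  [20:25] CTCGC -> GAGCG
  [25:30] GGTGG -> CCACC
  [30:35] CATCC -> GTAGG
Concatenate: TGAGCTGTCGATTCACCACAGAGCGCCACCGTAGG (length 35; written aligned with the template, i.e. 3'->5').

Answer: TGAGCTGTCGATTCACCACAGAGCGCCACCGTAGG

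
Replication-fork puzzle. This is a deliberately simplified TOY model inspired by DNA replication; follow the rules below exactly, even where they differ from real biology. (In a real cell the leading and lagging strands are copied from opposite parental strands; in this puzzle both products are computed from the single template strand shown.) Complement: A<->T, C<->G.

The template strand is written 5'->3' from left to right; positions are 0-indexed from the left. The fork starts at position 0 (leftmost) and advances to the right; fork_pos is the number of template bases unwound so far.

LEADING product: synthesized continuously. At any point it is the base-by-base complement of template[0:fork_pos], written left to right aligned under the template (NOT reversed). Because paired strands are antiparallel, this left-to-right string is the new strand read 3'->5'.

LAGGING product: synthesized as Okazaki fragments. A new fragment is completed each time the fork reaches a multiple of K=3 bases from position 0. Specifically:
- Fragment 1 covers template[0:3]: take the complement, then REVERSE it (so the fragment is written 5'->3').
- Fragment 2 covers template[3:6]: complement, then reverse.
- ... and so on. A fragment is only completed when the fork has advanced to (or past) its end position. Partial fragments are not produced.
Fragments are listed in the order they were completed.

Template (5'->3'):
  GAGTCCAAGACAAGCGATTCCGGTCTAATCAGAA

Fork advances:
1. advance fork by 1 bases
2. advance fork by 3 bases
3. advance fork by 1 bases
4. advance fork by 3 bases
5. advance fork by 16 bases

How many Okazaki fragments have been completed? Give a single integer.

Answer: 8

Derivation:
Step 1: advance 1 -> fork_pos = 0 + 1 = 1. Next multiple of 3 is 3 (not reached); still 0 fragment(s).
Step 2: advance 3 -> fork_pos = 1 + 3 = 4. Reached multiple(s) of 3: 3 -> fragment 1 completed (1 total).
Step 3: advance 1 -> fork_pos = 4 + 1 = 5. Next multiple of 3 is 6 (not reached); still 1 fragment(s).
Step 4: advance 3 -> fork_pos = 5 + 3 = 8. Reached multiple(s) of 3: 6 -> fragment 2 completed (2 total).
Step 5: advance 16 -> fork_pos = 8 + 16 = 24. Reached multiple(s) of 3: 9, 12, 15, 18, 21, 24 -> fragments 3-8 completed (8 total).
Check: final fork_pos = 24; the multiples of 3 that are <= 24 are 3..24 -> 24 // 3 = 8 completed fragment(s).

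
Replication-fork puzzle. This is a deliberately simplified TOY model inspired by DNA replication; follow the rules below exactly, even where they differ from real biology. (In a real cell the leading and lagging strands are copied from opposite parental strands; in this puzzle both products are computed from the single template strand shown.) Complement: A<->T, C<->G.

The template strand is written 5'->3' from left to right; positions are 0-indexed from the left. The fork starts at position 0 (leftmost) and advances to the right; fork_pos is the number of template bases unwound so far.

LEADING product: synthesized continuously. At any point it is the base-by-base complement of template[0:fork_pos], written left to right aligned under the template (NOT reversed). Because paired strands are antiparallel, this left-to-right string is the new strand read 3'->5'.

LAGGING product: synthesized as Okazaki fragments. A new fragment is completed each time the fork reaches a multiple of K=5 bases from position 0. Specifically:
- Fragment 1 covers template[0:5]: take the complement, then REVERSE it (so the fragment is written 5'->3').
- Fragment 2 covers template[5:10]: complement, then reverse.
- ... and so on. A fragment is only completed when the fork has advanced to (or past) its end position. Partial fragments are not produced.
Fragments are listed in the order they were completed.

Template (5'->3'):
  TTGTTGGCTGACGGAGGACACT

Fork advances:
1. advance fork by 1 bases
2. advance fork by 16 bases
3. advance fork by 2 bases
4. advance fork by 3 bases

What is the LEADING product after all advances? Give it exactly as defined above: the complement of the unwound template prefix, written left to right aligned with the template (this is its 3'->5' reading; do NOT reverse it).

Answer: AACAACCGACTGCCTCCTGTGA

Derivation:
Step 1: advance 1 -> fork_pos = 0 + 1 = 1.
Step 2: advance 16 -> fork_pos = 1 + 16 = 17.
Step 3: advance 2 -> fork_pos = 17 + 2 = 19.
Step 4: advance 3 -> fork_pos = 19 + 3 = 22.
Unwound prefix: template[0:22] = TTGTTGGCTGACGGAGGACACT
Complement it base by base (A<->T, C<->G), keeping left-to-right order:
  [0:5] TTGTT -> AACAA
  [5:10] GGCTG -> CCGAC
  [10:15] ACGGA -> TGCCT
  [15:20] GGACA -> CCTGT
  [20:22] CT -> GA
Concatenate: AACAACCGACTGCCTCCTGTGA (length 22; written aligned with the template, i.e. 3'->5').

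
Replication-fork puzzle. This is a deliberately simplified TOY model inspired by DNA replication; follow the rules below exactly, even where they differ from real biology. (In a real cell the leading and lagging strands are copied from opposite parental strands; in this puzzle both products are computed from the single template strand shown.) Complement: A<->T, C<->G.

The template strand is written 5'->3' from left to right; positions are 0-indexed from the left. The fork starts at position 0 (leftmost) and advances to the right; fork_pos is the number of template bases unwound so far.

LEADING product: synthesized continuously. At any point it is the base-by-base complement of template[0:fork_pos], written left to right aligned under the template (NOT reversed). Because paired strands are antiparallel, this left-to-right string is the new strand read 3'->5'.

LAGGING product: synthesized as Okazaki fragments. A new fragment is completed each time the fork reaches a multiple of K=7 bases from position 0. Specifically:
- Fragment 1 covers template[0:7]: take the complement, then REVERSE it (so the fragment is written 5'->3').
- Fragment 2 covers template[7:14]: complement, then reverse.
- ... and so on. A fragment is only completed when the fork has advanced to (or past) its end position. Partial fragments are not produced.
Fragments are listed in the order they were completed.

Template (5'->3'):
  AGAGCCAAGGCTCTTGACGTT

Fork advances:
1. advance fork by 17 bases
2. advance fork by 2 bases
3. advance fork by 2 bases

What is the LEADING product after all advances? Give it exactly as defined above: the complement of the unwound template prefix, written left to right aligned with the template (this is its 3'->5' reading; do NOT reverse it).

Step 1: advance 17 -> fork_pos = 0 + 17 = 17.
Step 2: advance 2 -> fork_pos = 17 + 2 = 19.
Step 3: advance 2 -> fork_pos = 19 + 2 = 21.
Unwound prefix: template[0:21] = AGAGCCAAGGCTCTTGACGTT
Complement it base by base (A<->T, C<->G), keeping left-to-right order:
  [0:5] AGAGC -> TCTCG
  [5:10] CAAGG -> GTTCC
  [10:15] CTCTT -> GAGAA
  [15:20] GACGT -> CTGCA
  [20:21] T -> A
Concatenate: TCTCGGTTCCGAGAACTGCAA (length 21; written aligned with the template, i.e. 3'->5').

Answer: TCTCGGTTCCGAGAACTGCAA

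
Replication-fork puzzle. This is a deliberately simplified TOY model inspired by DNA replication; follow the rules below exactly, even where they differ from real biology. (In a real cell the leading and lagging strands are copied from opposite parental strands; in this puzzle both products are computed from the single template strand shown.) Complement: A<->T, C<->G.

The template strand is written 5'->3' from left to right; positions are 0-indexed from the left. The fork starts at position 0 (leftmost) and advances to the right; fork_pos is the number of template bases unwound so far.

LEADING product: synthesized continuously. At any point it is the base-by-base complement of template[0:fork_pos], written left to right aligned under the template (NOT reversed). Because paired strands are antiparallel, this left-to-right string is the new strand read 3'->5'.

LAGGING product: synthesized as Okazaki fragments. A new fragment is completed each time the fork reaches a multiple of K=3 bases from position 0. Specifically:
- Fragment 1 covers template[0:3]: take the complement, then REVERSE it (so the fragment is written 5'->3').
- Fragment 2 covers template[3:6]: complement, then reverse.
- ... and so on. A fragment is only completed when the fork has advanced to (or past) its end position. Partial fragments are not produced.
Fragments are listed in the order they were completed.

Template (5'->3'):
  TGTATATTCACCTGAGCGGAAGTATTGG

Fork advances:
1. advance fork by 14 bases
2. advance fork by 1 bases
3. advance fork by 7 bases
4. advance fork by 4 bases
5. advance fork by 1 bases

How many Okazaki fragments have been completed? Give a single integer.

Answer: 9

Derivation:
Step 1: advance 14 -> fork_pos = 0 + 14 = 14. Reached multiple(s) of 3: 3, 6, 9, 12 -> fragments 1-4 completed (4 total).
Step 2: advance 1 -> fork_pos = 14 + 1 = 15. Reached multiple(s) of 3: 15 -> fragment 5 completed (5 total).
Step 3: advance 7 -> fork_pos = 15 + 7 = 22. Reached multiple(s) of 3: 18, 21 -> fragments 6-7 completed (7 total).
Step 4: advance 4 -> fork_pos = 22 + 4 = 26. Reached multiple(s) of 3: 24 -> fragment 8 completed (8 total).
Step 5: advance 1 -> fork_pos = 26 + 1 = 27. Reached multiple(s) of 3: 27 -> fragment 9 completed (9 total).
Check: final fork_pos = 27; the multiples of 3 that are <= 27 are 3..27 -> 27 // 3 = 9 completed fragment(s).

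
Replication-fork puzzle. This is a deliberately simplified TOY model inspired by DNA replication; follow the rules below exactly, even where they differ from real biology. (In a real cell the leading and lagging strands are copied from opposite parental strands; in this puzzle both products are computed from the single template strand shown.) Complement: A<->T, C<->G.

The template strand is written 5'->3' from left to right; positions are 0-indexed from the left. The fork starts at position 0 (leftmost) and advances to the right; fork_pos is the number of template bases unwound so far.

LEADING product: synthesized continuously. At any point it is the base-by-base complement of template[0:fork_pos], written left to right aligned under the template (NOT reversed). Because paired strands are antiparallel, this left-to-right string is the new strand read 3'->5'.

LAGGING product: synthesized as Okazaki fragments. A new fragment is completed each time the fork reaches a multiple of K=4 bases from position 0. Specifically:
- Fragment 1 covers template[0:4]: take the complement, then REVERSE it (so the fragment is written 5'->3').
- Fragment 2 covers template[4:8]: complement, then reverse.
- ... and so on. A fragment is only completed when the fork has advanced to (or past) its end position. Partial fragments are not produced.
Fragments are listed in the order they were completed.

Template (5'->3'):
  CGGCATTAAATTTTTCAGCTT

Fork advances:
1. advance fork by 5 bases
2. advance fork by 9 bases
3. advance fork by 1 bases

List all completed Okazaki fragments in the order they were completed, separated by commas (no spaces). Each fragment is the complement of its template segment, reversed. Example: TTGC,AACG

Step 1: advance 5 -> fork_pos = 0 + 5 = 5. Reached multiple(s) of 4: 4 -> fragment 1 completed (1 total).
Step 2: advance 9 -> fork_pos = 5 + 9 = 14. Reached multiple(s) of 4: 8, 12 -> fragments 2-3 completed (3 total).
Step 3: advance 1 -> fork_pos = 14 + 1 = 15. Next multiple of 4 is 16 (not reached); still 3 fragment(s).
Final fork_pos = 15, so 3 fragment(s) are complete. Build each: template segment -> complement -> reverse.
Fragment 1: template[0:4] = CGGC -> complement GCCG -> reversed GCCG
Fragment 2: template[4:8] = ATTA -> complement TAAT -> reversed TAAT
Fragment 3: template[8:12] = AATT -> complement TTAA -> reversed AATT

Answer: GCCG,TAAT,AATT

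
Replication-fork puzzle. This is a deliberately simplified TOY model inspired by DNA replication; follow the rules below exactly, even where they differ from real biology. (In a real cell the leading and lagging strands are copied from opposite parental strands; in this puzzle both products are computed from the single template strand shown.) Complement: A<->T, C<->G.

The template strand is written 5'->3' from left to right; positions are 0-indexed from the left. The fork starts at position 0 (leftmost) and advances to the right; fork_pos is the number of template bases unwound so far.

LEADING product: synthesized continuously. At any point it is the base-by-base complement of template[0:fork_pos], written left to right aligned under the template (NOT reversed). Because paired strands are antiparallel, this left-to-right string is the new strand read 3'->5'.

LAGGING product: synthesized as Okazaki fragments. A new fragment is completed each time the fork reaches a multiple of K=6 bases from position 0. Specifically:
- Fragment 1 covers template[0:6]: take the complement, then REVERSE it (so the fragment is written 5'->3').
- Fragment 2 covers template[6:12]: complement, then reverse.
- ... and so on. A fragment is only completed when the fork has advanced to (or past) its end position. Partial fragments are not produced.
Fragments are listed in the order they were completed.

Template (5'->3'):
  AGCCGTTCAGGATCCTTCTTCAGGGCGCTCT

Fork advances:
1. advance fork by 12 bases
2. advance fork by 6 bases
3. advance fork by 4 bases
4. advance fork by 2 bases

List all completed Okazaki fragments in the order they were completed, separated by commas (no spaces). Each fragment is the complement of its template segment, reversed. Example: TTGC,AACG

Step 1: advance 12 -> fork_pos = 0 + 12 = 12. Reached multiple(s) of 6: 6, 12 -> fragments 1-2 completed (2 total).
Step 2: advance 6 -> fork_pos = 12 + 6 = 18. Reached multiple(s) of 6: 18 -> fragment 3 completed (3 total).
Step 3: advance 4 -> fork_pos = 18 + 4 = 22. Next multiple of 6 is 24 (not reached); still 3 fragment(s).
Step 4: advance 2 -> fork_pos = 22 + 2 = 24. Reached multiple(s) of 6: 24 -> fragment 4 completed (4 total).
Final fork_pos = 24, so 4 fragment(s) are complete. Build each: template segment -> complement -> reverse.
Fragment 1: template[0:6] = AGCCGT -> complement TCGGCA -> reversed ACGGCT
Fragment 2: template[6:12] = TCAGGA -> complement AGTCCT -> reversed TCCTGA
Fragment 3: template[12:18] = TCCTTC -> complement AGGAAG -> reversed GAAGGA
Fragment 4: template[18:24] = TTCAGG -> complement AAGTCC -> reversed CCTGAA

Answer: ACGGCT,TCCTGA,GAAGGA,CCTGAA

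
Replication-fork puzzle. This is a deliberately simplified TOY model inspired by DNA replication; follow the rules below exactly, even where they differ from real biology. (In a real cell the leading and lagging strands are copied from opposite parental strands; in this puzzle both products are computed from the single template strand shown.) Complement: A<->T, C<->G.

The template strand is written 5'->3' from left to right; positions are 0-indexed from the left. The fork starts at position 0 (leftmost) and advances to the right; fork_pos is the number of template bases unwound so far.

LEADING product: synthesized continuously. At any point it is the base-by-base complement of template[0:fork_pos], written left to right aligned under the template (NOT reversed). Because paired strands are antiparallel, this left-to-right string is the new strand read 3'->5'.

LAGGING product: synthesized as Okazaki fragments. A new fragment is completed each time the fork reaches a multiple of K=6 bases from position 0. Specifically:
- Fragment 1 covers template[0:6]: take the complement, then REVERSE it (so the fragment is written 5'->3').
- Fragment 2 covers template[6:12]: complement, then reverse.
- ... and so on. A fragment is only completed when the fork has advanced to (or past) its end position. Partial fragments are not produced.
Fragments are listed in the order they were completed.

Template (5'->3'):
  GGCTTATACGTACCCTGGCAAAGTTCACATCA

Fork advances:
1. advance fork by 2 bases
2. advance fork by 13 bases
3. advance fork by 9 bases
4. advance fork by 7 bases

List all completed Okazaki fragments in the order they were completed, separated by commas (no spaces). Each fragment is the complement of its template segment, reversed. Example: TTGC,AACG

Step 1: advance 2 -> fork_pos = 0 + 2 = 2. Next multiple of 6 is 6 (not reached); still 0 fragment(s).
Step 2: advance 13 -> fork_pos = 2 + 13 = 15. Reached multiple(s) of 6: 6, 12 -> fragments 1-2 completed (2 total).
Step 3: advance 9 -> fork_pos = 15 + 9 = 24. Reached multiple(s) of 6: 18, 24 -> fragments 3-4 completed (4 total).
Step 4: advance 7 -> fork_pos = 24 + 7 = 31. Reached multiple(s) of 6: 30 -> fragment 5 completed (5 total).
Final fork_pos = 31, so 5 fragment(s) are complete. Build each: template segment -> complement -> reverse.
Fragment 1: template[0:6] = GGCTTA -> complement CCGAAT -> reversed TAAGCC
Fragment 2: template[6:12] = TACGTA -> complement ATGCAT -> reversed TACGTA
Fragment 3: template[12:18] = CCCTGG -> complement GGGACC -> reversed CCAGGG
Fragment 4: template[18:24] = CAAAGT -> complement GTTTCA -> reversed ACTTTG
Fragment 5: template[24:30] = TCACAT -> complement AGTGTA -> reversed ATGTGA

Answer: TAAGCC,TACGTA,CCAGGG,ACTTTG,ATGTGA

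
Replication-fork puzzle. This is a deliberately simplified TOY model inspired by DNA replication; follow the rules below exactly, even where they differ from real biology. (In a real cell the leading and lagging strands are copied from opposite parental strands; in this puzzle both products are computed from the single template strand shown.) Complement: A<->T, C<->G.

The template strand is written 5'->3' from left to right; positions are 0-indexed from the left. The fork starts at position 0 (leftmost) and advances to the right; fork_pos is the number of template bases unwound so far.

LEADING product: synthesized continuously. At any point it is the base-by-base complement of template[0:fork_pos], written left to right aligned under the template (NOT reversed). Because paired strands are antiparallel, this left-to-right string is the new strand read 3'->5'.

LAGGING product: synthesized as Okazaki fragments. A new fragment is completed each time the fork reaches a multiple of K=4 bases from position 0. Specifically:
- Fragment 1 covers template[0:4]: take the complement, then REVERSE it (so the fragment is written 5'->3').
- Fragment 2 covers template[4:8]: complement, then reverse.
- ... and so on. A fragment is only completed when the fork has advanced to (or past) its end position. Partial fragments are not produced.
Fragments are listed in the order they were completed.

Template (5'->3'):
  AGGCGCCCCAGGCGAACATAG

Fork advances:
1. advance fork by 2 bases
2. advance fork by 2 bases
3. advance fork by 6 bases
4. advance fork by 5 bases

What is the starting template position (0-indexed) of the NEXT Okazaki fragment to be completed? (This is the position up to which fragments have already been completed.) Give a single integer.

Step 1: advance 2 -> fork_pos = 0 + 2 = 2. Next multiple of 4 is 4 (not reached); still 0 fragment(s).
Step 2: advance 2 -> fork_pos = 2 + 2 = 4. Reached multiple(s) of 4: 4 -> fragment 1 completed (1 total).
Step 3: advance 6 -> fork_pos = 4 + 6 = 10. Reached multiple(s) of 4: 8 -> fragment 2 completed (2 total).
Step 4: advance 5 -> fork_pos = 10 + 5 = 15. Reached multiple(s) of 4: 12 -> fragment 3 completed (3 total).
3 fragment(s) completed, covering template[0:12] (3 x 4 = 12). The next fragment, fragment 4, covers template[12:16], so it starts at position 12.

Answer: 12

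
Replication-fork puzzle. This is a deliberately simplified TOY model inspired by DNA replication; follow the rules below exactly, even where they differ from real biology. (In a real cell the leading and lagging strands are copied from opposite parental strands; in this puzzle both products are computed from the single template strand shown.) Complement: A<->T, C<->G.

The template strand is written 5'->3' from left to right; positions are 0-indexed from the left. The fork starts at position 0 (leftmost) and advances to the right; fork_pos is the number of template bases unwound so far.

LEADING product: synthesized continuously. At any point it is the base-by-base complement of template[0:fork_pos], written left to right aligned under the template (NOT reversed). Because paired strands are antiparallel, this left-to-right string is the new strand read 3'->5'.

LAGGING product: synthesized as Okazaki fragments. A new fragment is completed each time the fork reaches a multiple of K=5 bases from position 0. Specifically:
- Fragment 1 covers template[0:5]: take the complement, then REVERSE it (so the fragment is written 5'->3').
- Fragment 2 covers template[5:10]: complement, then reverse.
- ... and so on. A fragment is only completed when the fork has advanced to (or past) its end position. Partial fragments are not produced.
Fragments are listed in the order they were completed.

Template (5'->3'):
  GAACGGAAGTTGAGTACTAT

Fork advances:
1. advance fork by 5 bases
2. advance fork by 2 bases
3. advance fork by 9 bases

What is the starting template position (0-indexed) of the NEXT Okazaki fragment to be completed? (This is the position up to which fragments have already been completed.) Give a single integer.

Answer: 15

Derivation:
Step 1: advance 5 -> fork_pos = 0 + 5 = 5. Reached multiple(s) of 5: 5 -> fragment 1 completed (1 total).
Step 2: advance 2 -> fork_pos = 5 + 2 = 7. Next multiple of 5 is 10 (not reached); still 1 fragment(s).
Step 3: advance 9 -> fork_pos = 7 + 9 = 16. Reached multiple(s) of 5: 10, 15 -> fragments 2-3 completed (3 total).
3 fragment(s) completed, covering template[0:15] (3 x 5 = 15). The next fragment, fragment 4, covers template[15:20], so it starts at position 15.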